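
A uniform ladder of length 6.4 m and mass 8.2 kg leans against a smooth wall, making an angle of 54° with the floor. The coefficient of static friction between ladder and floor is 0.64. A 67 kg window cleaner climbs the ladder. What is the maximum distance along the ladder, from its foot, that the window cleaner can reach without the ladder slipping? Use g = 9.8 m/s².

Taking torques about the foot of the ladder:
Ladder weight 8.2×9.8 = 80.36 N acts at 3.2 m along the ladder; its horizontal arm is 3.2·cos54° = 1.881 m → τ = 151.2 N·m clockwise.
Window cleaner weight 67×9.8 = 656.6 N at distance d → arm d·cos54° → τ = 656.6·d·0.5878 clockwise.
Wall normal N at the top has arm L sinθ = 5.178 m counterclockwise, so Στ = 0 gives N·5.178 = 151.2 + 385.9·d.
ΣFy = 0 ⇒ N_floor = 737 N, so the maximum friction is μ_s·N_floor = 0.64×737 = 471.7 N. ΣFx = 0 ⇒ N_wall = f, so at the slipping point N = 471.7 N.
Substituting: 471.7×5.178 = 151.2 + 385.9·d ⇒ d = (2442 − 151.2) / 385.9 = 5.94 m.

d ≈ 5.94 m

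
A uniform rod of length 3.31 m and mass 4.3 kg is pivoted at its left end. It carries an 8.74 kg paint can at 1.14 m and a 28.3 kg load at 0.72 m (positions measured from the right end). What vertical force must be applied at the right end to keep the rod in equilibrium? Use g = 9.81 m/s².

F ≈ 295 N

About the left end:
Beam weight: 4.3 × 9.81 = 42.18 N down at 1.655 m → arm 1.655 m, τ = 42.18 × 1.655 = 69.81 N·m clockwise.
Paint can: 8.74 × 9.81 = 85.74 N down at 1.14 m → arm 2.17 m, τ = 85.74 × 2.17 = 186.1 N·m clockwise.
Load: 28.3 × 9.81 = 277.6 N down at 0.72 m → arm 2.59 m, τ = 277.6 × 2.59 = 719 N·m clockwise.
Net moment of the loads = 974.9 N·m clockwise.
The upward force F acts at the right end, arm 3.31 m, giving F × 3.31 counterclockwise.
For rotational equilibrium, F × 3.31 = 974.9, so F = 974.9 / 3.31 = 295 N.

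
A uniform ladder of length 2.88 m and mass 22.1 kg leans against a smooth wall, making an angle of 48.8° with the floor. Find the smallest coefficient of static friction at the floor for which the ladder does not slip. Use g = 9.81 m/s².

μ_min ≈ 0.438

Sum moments about the foot of the ladder (the floor normal and friction both act there and drop out).
Ladder weight 22.1×9.81 = 216.8 N acts at 1.44 m along the ladder; its horizontal arm is 1.44·cos48.8° = 0.9485 m → τ = 205.6 N·m clockwise.
Wall normal N acts horizontally at the top; its moment arm is the height L sinθ = 2.88·sin48.8° = 2.167 m, counterclockwise.
For rotational equilibrium, N × 2.167 = 205.6, so N = 94.88 N.
ΣFx = 0 ⇒ f = N_wall = 94.88 N. ΣFy = 0 ⇒ N_floor = 216.8 N.
μ_min = f / N_floor = 94.88 / 216.8 = 0.438.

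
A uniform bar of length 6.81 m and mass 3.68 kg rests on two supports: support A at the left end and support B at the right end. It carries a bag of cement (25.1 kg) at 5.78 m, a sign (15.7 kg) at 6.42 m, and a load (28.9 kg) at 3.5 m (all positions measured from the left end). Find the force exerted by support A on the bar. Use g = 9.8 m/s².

Sum moments about support B (its reaction then has zero moment arm).
Beam weight: 3.68 × 9.8 = 36.06 N down at 3.405 m → arm 3.405 m, τ = 36.06 × 3.405 = 122.8 N·m counterclockwise.
Bag of cement: 25.1 × 9.8 = 246 N down at 5.78 m → arm 1.03 m, τ = 246 × 1.03 = 253.4 N·m counterclockwise.
Sign: 15.7 × 9.8 = 153.9 N down at 6.42 m → arm 0.39 m, τ = 153.9 × 0.39 = 60.02 N·m counterclockwise.
Load: 28.9 × 9.8 = 283.2 N down at 3.5 m → arm 3.31 m, τ = 283.2 × 3.31 = 937.4 N·m counterclockwise.
Net load moment about support B = 1374 N·m counterclockwise.
Reaction R at support A is upward at 0 m, arm 6.81 m → moment R × 6.81 clockwise.
Στ = 0 ⇒ R × 6.81 = 1374 ⇒ R = 202 N.

R_A ≈ 202 N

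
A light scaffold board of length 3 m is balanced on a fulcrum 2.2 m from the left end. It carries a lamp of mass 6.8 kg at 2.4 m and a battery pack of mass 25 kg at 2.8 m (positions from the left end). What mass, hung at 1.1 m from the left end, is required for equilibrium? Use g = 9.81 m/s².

m ≈ 14.9 kg

Choose the fulcrum (at 2.2 m from the left end) as the axis so the support reaction has zero arm there.
Lamp: 6.8 × 9.81 = 66.71 N down at 2.4 m → arm 0.2 m, τ = 66.71 × 0.2 = 13.34 N·m clockwise.
Battery pack: 25 × 9.81 = 245.2 N down at 2.8 m → arm 0.6 m, τ = 245.2 × 0.6 = 147.1 N·m clockwise.
Net moment of known loads = 160.4 N·m clockwise.
An unknown mass m at 1.1 m has arm 1.1 m; its moment is m·g·1.1 counterclockwise.
Στ = 0 ⇒ m × 9.81 × 1.1 = 160.4 ⇒ m = 160.4 / (9.81 × 1.1) = 14.9 kg.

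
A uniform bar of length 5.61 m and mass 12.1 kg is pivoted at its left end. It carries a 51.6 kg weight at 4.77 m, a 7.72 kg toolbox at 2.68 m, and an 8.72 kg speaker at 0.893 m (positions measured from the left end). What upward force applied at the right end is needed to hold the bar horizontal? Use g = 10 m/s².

F ≈ 550 N

Sum moments about the left end (the unknown pivot reaction has zero arm there).
Beam weight: 12.1 × 10 = 121 N down at 2.805 m → arm 2.805 m, τ = 121 × 2.805 = 339.4 N·m clockwise.
Weight: 51.6 × 10 = 516 N down at 4.77 m → arm 4.77 m, τ = 516 × 4.77 = 2461 N·m clockwise.
Toolbox: 7.72 × 10 = 77.2 N down at 2.68 m → arm 2.68 m, τ = 77.2 × 2.68 = 206.9 N·m clockwise.
Speaker: 8.72 × 10 = 87.2 N down at 0.893 m → arm 0.893 m, τ = 87.2 × 0.893 = 77.87 N·m clockwise.
Net moment of the loads = 3085 N·m clockwise.
The upward force F acts at the right end, arm 5.61 m, giving F × 5.61 counterclockwise.
Στ = 0 ⇒ F × 5.61 = 3085 ⇒ F = 3085 / 5.61 = 550 N.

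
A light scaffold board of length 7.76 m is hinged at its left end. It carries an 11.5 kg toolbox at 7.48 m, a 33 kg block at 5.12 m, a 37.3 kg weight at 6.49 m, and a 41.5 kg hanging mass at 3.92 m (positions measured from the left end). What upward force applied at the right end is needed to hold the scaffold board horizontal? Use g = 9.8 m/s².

Choose the left end as the axis so the unknown pivot reaction has zero arm there.
Toolbox: 11.5 × 9.8 = 112.7 N down at 7.48 m → arm 7.48 m, τ = 112.7 × 7.48 = 843 N·m clockwise.
Block: 33 × 9.8 = 323.4 N down at 5.12 m → arm 5.12 m, τ = 323.4 × 5.12 = 1656 N·m clockwise.
Weight: 37.3 × 9.8 = 365.5 N down at 6.49 m → arm 6.49 m, τ = 365.5 × 6.49 = 2372 N·m clockwise.
Hanging mass: 41.5 × 9.8 = 406.7 N down at 3.92 m → arm 3.92 m, τ = 406.7 × 3.92 = 1594 N·m clockwise.
Net moment of the loads = 6465 N·m clockwise.
The upward force F acts at the right end, arm 7.76 m, giving F × 7.76 counterclockwise.
Setting net torque to zero: F × 7.76 = 6465 → F = 6465 / 7.76 = 833 N.

F ≈ 833 N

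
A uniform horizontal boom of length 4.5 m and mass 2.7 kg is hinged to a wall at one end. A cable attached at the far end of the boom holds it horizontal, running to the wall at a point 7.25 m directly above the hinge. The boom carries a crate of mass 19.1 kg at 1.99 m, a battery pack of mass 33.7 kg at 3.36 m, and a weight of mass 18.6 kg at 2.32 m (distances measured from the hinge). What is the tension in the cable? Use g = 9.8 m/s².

Taking torques about the hinge:
Beam weight: 2.7 × 9.8 = 26.46 N down at 2.25 m → arm 2.25 m, τ = 26.46 × 2.25 = 59.54 N·m clockwise.
Crate: 19.1 × 9.8 = 187.2 N down at 1.99 m → arm 1.99 m, τ = 187.2 × 1.99 = 372.5 N·m clockwise.
Battery pack: 33.7 × 9.8 = 330.3 N down at 3.36 m → arm 3.36 m, τ = 330.3 × 3.36 = 1110 N·m clockwise.
Weight: 18.6 × 9.8 = 182.3 N down at 2.32 m → arm 2.32 m, τ = 182.3 × 2.32 = 422.9 N·m clockwise.
Total clockwise load moment = 1965 N·m.
The cable tension T acts at 4.5 m; only its component perpendicular to the boom, T sinθ, produces torque. sinθ = h/√(h²+d²) = 7.25/√(7.25²+4.5²) = 0.8496.
Στ = 0 ⇒ T × 4.5 × 0.8496 = 1965 ⇒ T = 1965 / 3.823 = 514 N.

T ≈ 514 N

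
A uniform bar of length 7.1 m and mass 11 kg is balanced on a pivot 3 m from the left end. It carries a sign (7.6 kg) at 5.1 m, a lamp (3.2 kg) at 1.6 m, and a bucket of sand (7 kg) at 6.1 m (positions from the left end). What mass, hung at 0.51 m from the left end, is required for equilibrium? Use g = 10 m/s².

Taking torques about the pivot (at 3 m from the left end):
Beam weight: 11 × 10 = 110 N down at 3.55 m → arm 0.55 m, τ = 110 × 0.55 = 60.5 N·m clockwise.
Sign: 7.6 × 10 = 76 N down at 5.1 m → arm 2.1 m, τ = 76 × 2.1 = 159.6 N·m clockwise.
Lamp: 3.2 × 10 = 32 N down at 1.6 m → arm 1.4 m, τ = 32 × 1.4 = 44.8 N·m counterclockwise.
Bucket of sand: 7 × 10 = 70 N down at 6.1 m → arm 3.1 m, τ = 70 × 3.1 = 217 N·m clockwise.
Net moment of known loads = 392.3 N·m clockwise.
An unknown mass m at 0.51 m has arm 2.49 m; its moment is m·g·2.49 counterclockwise.
Στ = 0 ⇒ m × 10 × 2.49 = 392.3 ⇒ m = 392.3 / (10 × 2.49) = 15.8 kg.

m ≈ 15.8 kg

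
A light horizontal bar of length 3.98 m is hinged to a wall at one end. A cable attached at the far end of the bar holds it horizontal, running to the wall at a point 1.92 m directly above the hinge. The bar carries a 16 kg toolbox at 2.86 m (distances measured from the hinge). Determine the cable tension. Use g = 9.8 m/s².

T ≈ 259 N

Sum moments about the hinge (the unknown hinge reaction has zero arm there).
Toolbox: 16 × 9.8 = 156.8 N down at 2.86 m → arm 2.86 m, τ = 156.8 × 2.86 = 448.4 N·m clockwise.
Total clockwise load moment = 448.4 N·m.
The cable tension T acts at 3.98 m; only its component perpendicular to the bar, T sinθ, produces torque. sinθ = h/√(h²+d²) = 1.92/√(1.92²+3.98²) = 0.4345.
Balancing moments: T × 3.98 × 0.4345 = 448.4, giving T = 448.4 / 1.729 = 259 N.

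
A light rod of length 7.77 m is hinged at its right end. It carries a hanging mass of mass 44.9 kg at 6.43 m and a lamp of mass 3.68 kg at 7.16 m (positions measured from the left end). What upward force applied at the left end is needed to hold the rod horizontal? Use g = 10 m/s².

F ≈ 80.3 N

Choose the right end as the axis so the unknown pivot reaction has zero arm there.
Hanging mass: 44.9 × 10 = 449 N down at 6.43 m → arm 1.34 m, τ = 449 × 1.34 = 601.7 N·m counterclockwise.
Lamp: 3.68 × 10 = 36.8 N down at 7.16 m → arm 0.61 m, τ = 36.8 × 0.61 = 22.45 N·m counterclockwise.
Net moment of the loads = 624.2 N·m counterclockwise.
The upward force F acts at the left end, arm 7.77 m, giving F × 7.77 clockwise.
Setting net torque to zero: F × 7.77 = 624.2 → F = 624.2 / 7.77 = 80.3 N.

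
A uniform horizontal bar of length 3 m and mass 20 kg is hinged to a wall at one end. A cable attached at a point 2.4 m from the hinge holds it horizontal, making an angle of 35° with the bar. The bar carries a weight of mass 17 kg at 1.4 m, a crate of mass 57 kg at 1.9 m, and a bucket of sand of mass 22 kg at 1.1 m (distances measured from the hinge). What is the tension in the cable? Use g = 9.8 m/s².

T ≈ 1330 N

About the hinge:
Beam weight: 20 × 9.8 = 196 N down at 1.5 m → arm 1.5 m, τ = 196 × 1.5 = 294 N·m clockwise.
Weight: 17 × 9.8 = 166.6 N down at 1.4 m → arm 1.4 m, τ = 166.6 × 1.4 = 233.2 N·m clockwise.
Crate: 57 × 9.8 = 558.6 N down at 1.9 m → arm 1.9 m, τ = 558.6 × 1.9 = 1061 N·m clockwise.
Bucket of sand: 22 × 9.8 = 215.6 N down at 1.1 m → arm 1.1 m, τ = 215.6 × 1.1 = 237.2 N·m clockwise.
Total clockwise load moment = 1825 N·m.
The cable tension T acts at 2.4 m; only its component perpendicular to the bar, T sinθ, produces torque. sin 35° = 0.5736.
For rotational equilibrium, T × 2.4 × 0.5736 = 1825, so T = 1825 / 1.377 = 1330 N.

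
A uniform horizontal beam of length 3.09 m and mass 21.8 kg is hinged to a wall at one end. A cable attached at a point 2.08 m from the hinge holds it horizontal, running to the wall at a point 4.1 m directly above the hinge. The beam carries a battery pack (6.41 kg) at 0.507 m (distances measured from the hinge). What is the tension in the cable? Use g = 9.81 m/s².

T ≈ 195 N

About the hinge:
Beam weight: 21.8 × 9.81 = 213.9 N down at 1.545 m → arm 1.545 m, τ = 213.9 × 1.545 = 330.5 N·m clockwise.
Battery pack: 6.41 × 9.81 = 62.88 N down at 0.507 m → arm 0.507 m, τ = 62.88 × 0.507 = 31.88 N·m clockwise.
Total clockwise load moment = 362.4 N·m.
The cable tension T acts at 2.08 m; only its component perpendicular to the beam, T sinθ, produces torque. sinθ = h/√(h²+d²) = 4.1/√(4.1²+2.08²) = 0.8918.
Balancing moments: T × 2.08 × 0.8918 = 362.4, giving T = 362.4 / 1.855 = 195 N.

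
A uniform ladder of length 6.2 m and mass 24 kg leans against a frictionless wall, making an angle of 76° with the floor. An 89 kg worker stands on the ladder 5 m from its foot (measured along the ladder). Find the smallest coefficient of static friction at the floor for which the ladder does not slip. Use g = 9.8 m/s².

About the foot of the ladder:
Ladder weight 24×9.8 = 235.2 N acts at 3.1 m along the ladder; its horizontal arm is 3.1·cos76° = 0.75 m → τ = 176.4 N·m clockwise.
Worker: 89×9.8 = 872.2 N at 5 m → arm 1.21 m → τ = 1055 N·m clockwise.
Wall normal N acts horizontally at the top; its moment arm is the height L sinθ = 6.2·sin76° = 6.016 m, counterclockwise.
Balancing moments: N × 6.016 = 1231, giving N = 204.6 N.
ΣFx = 0 ⇒ f = N_wall = 204.6 N. ΣFy = 0 ⇒ N_floor = 1107 N.
μ_min = f / N_floor = 204.6 / 1107 = 0.185.

μ_min ≈ 0.185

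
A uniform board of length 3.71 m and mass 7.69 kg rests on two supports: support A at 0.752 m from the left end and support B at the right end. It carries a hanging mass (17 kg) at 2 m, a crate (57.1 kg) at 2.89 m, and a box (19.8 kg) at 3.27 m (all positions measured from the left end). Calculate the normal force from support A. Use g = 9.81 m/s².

R_A ≈ 328 N

Choose support B as the axis so its reaction then has zero moment arm.
Beam weight: 7.69 × 9.81 = 75.44 N down at 1.855 m → arm 1.855 m, τ = 75.44 × 1.855 = 139.9 N·m counterclockwise.
Hanging mass: 17 × 9.81 = 166.8 N down at 2 m → arm 1.71 m, τ = 166.8 × 1.71 = 285.2 N·m counterclockwise.
Crate: 57.1 × 9.81 = 560.2 N down at 2.89 m → arm 0.82 m, τ = 560.2 × 0.82 = 459.4 N·m counterclockwise.
Box: 19.8 × 9.81 = 194.2 N down at 3.27 m → arm 0.44 m, τ = 194.2 × 0.44 = 85.45 N·m counterclockwise.
Net load moment about support B = 970 N·m counterclockwise.
Reaction R at support A is upward at 0.752 m, arm 2.958 m → moment R × 2.958 clockwise.
For rotational equilibrium, R × 2.958 = 970, so R = 328 N.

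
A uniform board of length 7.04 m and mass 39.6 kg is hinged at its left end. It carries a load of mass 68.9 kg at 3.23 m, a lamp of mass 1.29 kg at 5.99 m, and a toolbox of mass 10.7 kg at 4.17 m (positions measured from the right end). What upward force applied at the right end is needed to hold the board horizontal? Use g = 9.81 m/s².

F ≈ 605 N

About the left end:
Beam weight: 39.6 × 9.81 = 388.5 N down at 3.52 m → arm 3.52 m, τ = 388.5 × 3.52 = 1368 N·m clockwise.
Load: 68.9 × 9.81 = 675.9 N down at 3.23 m → arm 3.81 m, τ = 675.9 × 3.81 = 2575 N·m clockwise.
Lamp: 1.29 × 9.81 = 12.65 N down at 5.99 m → arm 1.05 m, τ = 12.65 × 1.05 = 13.28 N·m clockwise.
Toolbox: 10.7 × 9.81 = 105 N down at 4.17 m → arm 2.87 m, τ = 105 × 2.87 = 301.4 N·m clockwise.
Net moment of the loads = 4258 N·m clockwise.
The upward force F acts at the right end, arm 7.04 m, giving F × 7.04 counterclockwise.
For rotational equilibrium, F × 7.04 = 4258, so F = 4258 / 7.04 = 605 N.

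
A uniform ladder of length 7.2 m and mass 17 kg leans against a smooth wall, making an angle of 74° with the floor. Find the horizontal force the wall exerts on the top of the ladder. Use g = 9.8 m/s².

N_wall ≈ 23.9 N

About the foot of the ladder:
Ladder weight 17×9.8 = 166.6 N acts at 3.6 m along the ladder; its horizontal arm is 3.6·cos74° = 0.9923 m → τ = 165.3 N·m clockwise.
Wall normal N acts horizontally at the top; its moment arm is the height L sinθ = 7.2·sin74° = 6.921 m, counterclockwise.
Balancing moments: N × 6.921 = 165.3, giving N = 23.9 N.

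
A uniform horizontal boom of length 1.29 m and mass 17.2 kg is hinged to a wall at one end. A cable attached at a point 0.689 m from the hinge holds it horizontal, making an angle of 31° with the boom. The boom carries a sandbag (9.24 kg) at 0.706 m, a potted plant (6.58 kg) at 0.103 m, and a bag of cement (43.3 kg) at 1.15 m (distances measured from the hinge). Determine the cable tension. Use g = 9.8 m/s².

T ≈ 1880 N

Taking torques about the hinge:
Beam weight: 17.2 × 9.8 = 168.6 N down at 0.645 m → arm 0.645 m, τ = 168.6 × 0.645 = 108.7 N·m clockwise.
Sandbag: 9.24 × 9.8 = 90.55 N down at 0.706 m → arm 0.706 m, τ = 90.55 × 0.706 = 63.93 N·m clockwise.
Potted plant: 6.58 × 9.8 = 64.48 N down at 0.103 m → arm 0.103 m, τ = 64.48 × 0.103 = 6.641 N·m clockwise.
Bag of cement: 43.3 × 9.8 = 424.3 N down at 1.15 m → arm 1.15 m, τ = 424.3 × 1.15 = 487.9 N·m clockwise.
Total clockwise load moment = 667.2 N·m.
The cable tension T acts at 0.689 m; only its component perpendicular to the boom, T sinθ, produces torque. sin 31° = 0.515.
Setting net torque to zero: T × 0.689 × 0.515 = 667.2 → T = 667.2 / 0.3548 = 1880 N.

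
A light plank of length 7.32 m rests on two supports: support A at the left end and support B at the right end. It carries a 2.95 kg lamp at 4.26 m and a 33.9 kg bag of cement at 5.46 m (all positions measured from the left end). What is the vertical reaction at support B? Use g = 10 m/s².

About support A:
Lamp: 2.95 × 10 = 29.5 N down at 4.26 m → arm 4.26 m, τ = 29.5 × 4.26 = 125.7 N·m clockwise.
Bag of cement: 33.9 × 10 = 339 N down at 5.46 m → arm 5.46 m, τ = 339 × 5.46 = 1851 N·m clockwise.
Net load moment about support A = 1977 N·m clockwise.
Reaction R at support B is upward at 7.32 m, arm 7.32 m → moment R × 7.32 counterclockwise.
For rotational equilibrium, R × 7.32 = 1977, so R = 270 N.

R_B ≈ 270 N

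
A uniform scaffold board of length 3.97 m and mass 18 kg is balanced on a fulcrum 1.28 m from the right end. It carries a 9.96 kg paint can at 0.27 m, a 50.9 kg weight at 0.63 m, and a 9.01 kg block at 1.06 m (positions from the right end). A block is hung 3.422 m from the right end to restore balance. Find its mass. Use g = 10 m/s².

m ≈ 15.1 kg

Taking torques about the fulcrum (at 1.28 m from the right end):
Beam weight: 18 × 10 = 180 N down at 1.985 m → arm 0.705 m, τ = 180 × 0.705 = 126.9 N·m counterclockwise.
Paint can: 9.96 × 10 = 99.6 N down at 0.27 m → arm 1.01 m, τ = 99.6 × 1.01 = 100.6 N·m clockwise.
Weight: 50.9 × 10 = 509 N down at 0.63 m → arm 0.65 m, τ = 509 × 0.65 = 330.9 N·m clockwise.
Block: 9.01 × 10 = 90.1 N down at 1.06 m → arm 0.22 m, τ = 90.1 × 0.22 = 19.82 N·m clockwise.
Net moment of known loads = 324.4 N·m clockwise.
An unknown mass m at 3.422 m has arm 2.142 m; its moment is m·g·2.142 counterclockwise.
Setting net torque to zero: m × 10 × 2.142 = 324.4 → m = 324.4 / (10 × 2.142) = 15.1 kg.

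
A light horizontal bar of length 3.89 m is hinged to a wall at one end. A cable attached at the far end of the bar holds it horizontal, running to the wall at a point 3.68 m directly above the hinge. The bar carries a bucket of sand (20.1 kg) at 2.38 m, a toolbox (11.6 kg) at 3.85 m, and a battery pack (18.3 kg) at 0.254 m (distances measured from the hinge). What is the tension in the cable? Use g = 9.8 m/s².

T ≈ 356 N

Choose the hinge as the axis so the unknown hinge reaction has zero arm there.
Bucket of sand: 20.1 × 9.8 = 197 N down at 2.38 m → arm 2.38 m, τ = 197 × 2.38 = 468.9 N·m clockwise.
Toolbox: 11.6 × 9.8 = 113.7 N down at 3.85 m → arm 3.85 m, τ = 113.7 × 3.85 = 437.7 N·m clockwise.
Battery pack: 18.3 × 9.8 = 179.3 N down at 0.254 m → arm 0.254 m, τ = 179.3 × 0.254 = 45.54 N·m clockwise.
Total clockwise load moment = 952.1 N·m.
The cable tension T acts at 3.89 m; only its component perpendicular to the bar, T sinθ, produces torque. sinθ = h/√(h²+d²) = 3.68/√(3.68²+3.89²) = 0.6872.
Στ = 0 ⇒ T × 3.89 × 0.6872 = 952.1 ⇒ T = 952.1 / 2.673 = 356 N.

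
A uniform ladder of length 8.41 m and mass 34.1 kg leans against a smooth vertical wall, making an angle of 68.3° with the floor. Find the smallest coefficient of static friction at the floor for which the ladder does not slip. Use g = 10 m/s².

Taking torques about the foot of the ladder:
Ladder weight 34.1×10 = 341 N acts at 4.205 m along the ladder; its horizontal arm is 4.205·cos68.3° = 1.555 m → τ = 530.3 N·m clockwise.
Wall normal N acts horizontally at the top; its moment arm is the height L sinθ = 8.41·sin68.3° = 7.814 m, counterclockwise.
Στ = 0 ⇒ N × 7.814 = 530.3 ⇒ N = 67.87 N.
ΣFx = 0 ⇒ f = N_wall = 67.87 N. ΣFy = 0 ⇒ N_floor = 341 N.
μ_min = f / N_floor = 67.87 / 341 = 0.199.

μ_min ≈ 0.199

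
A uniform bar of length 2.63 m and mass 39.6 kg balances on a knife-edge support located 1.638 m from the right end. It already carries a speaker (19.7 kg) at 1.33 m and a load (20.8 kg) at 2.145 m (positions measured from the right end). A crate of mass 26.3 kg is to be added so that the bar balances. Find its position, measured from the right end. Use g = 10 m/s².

Take moments about the knife-edge support (at 1.638 m from the right end).
Beam weight: 39.6 × 10 = 396 N down at 1.315 m → arm 0.323 m, τ = 396 × 0.323 = 127.9 N·m clockwise.
Speaker: 19.7 × 10 = 197 N down at 1.33 m → arm 0.308 m, τ = 197 × 0.308 = 60.68 N·m clockwise.
Load: 20.8 × 10 = 208 N down at 2.145 m → arm 0.507 m, τ = 208 × 0.507 = 105.5 N·m counterclockwise.
Net moment of existing loads = 83.08 N·m clockwise.
The crate weighs 26.3 × 10 = 263 N and must supply an equal counterclockwise moment, so its lever arm about the knife-edge support is 83.08 / 263 = 0.316 m.
That puts it at 1.638 + 0.316 = 1.95 m from the right end.

x ≈ 1.95 m from the right end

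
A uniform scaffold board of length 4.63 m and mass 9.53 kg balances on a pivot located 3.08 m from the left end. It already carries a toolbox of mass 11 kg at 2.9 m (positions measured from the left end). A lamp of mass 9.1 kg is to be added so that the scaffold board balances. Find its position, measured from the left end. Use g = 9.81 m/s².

About the pivot (at 3.08 m from the left end):
Beam weight: 9.53 × 9.81 = 93.49 N down at 2.315 m → arm 0.765 m, τ = 93.49 × 0.765 = 71.52 N·m counterclockwise.
Toolbox: 11 × 9.81 = 107.9 N down at 2.9 m → arm 0.18 m, τ = 107.9 × 0.18 = 19.42 N·m counterclockwise.
Net moment of existing loads = 90.94 N·m counterclockwise.
The lamp weighs 9.1 × 9.81 = 89.27 N and must supply an equal clockwise moment, so its lever arm about the pivot is 90.94 / 89.27 = 1.02 m.
That puts it at 3.08 + 1.02 = 4.1 m from the left end.

x ≈ 4.1 m from the left end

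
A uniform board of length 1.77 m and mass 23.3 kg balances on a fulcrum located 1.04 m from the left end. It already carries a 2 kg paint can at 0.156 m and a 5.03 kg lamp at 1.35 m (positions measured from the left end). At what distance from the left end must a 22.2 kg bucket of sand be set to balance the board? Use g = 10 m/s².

x ≈ 1.21 m from the left end

Choose the fulcrum (at 1.04 m from the left end) as the axis so the support reaction has zero arm there.
Beam weight: 23.3 × 10 = 233 N down at 0.885 m → arm 0.155 m, τ = 233 × 0.155 = 36.12 N·m counterclockwise.
Paint can: 2 × 10 = 20 N down at 0.156 m → arm 0.884 m, τ = 20 × 0.884 = 17.68 N·m counterclockwise.
Lamp: 5.03 × 10 = 50.3 N down at 1.35 m → arm 0.31 m, τ = 50.3 × 0.31 = 15.59 N·m clockwise.
Net moment of existing loads = 38.21 N·m counterclockwise.
The bucket of sand weighs 22.2 × 10 = 222 N and must supply an equal clockwise moment, so its lever arm about the fulcrum is 38.21 / 222 = 0.172 m.
That puts it at 1.04 + 0.172 = 1.21 m from the left end.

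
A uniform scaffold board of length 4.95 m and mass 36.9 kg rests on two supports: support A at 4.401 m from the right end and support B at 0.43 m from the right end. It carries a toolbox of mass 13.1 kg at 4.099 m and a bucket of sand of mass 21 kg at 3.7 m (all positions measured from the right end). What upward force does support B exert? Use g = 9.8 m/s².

Sum moments about support A (its reaction then has zero moment arm).
Beam weight: 36.9 × 9.8 = 361.6 N down at 2.475 m → arm 1.926 m, τ = 361.6 × 1.926 = 696.4 N·m clockwise.
Toolbox: 13.1 × 9.8 = 128.4 N down at 4.099 m → arm 0.302 m, τ = 128.4 × 0.302 = 38.78 N·m clockwise.
Bucket of sand: 21 × 9.8 = 205.8 N down at 3.7 m → arm 0.701 m, τ = 205.8 × 0.701 = 144.3 N·m clockwise.
Net load moment about support A = 879.5 N·m clockwise.
Reaction R at support B is upward at 0.43 m, arm 3.971 m → moment R × 3.971 counterclockwise.
Balancing moments: R × 3.971 = 879.5, giving R = 221 N.

R_B ≈ 221 N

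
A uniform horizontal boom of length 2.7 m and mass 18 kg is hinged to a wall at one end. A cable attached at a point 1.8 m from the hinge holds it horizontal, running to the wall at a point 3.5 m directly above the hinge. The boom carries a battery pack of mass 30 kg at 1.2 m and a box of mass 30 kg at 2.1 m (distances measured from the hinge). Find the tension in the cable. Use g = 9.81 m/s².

Taking torques about the hinge:
Beam weight: 18 × 9.81 = 176.6 N down at 1.35 m → arm 1.35 m, τ = 176.6 × 1.35 = 238.4 N·m clockwise.
Battery pack: 30 × 9.81 = 294.3 N down at 1.2 m → arm 1.2 m, τ = 294.3 × 1.2 = 353.2 N·m clockwise.
Box: 30 × 9.81 = 294.3 N down at 2.1 m → arm 2.1 m, τ = 294.3 × 2.1 = 618 N·m clockwise.
Total clockwise load moment = 1210 N·m.
The cable tension T acts at 1.8 m; only its component perpendicular to the boom, T sinθ, produces torque. sinθ = h/√(h²+d²) = 3.5/√(3.5²+1.8²) = 0.8893.
Setting net torque to zero: T × 1.8 × 0.8893 = 1210 → T = 1210 / 1.601 = 756 N.

T ≈ 756 N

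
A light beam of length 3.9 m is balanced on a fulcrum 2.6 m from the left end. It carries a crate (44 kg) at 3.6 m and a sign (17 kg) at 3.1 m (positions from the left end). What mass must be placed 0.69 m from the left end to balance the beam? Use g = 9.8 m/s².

Taking torques about the fulcrum (at 2.6 m from the left end):
Crate: 44 × 9.8 = 431.2 N down at 3.6 m → arm 1 m, τ = 431.2 × 1 = 431.2 N·m clockwise.
Sign: 17 × 9.8 = 166.6 N down at 3.1 m → arm 0.5 m, τ = 166.6 × 0.5 = 83.3 N·m clockwise.
Net moment of known loads = 514.5 N·m clockwise.
An unknown mass m at 0.69 m has arm 1.91 m; its moment is m·g·1.91 counterclockwise.
Setting net torque to zero: m × 9.8 × 1.91 = 514.5 → m = 514.5 / (9.8 × 1.91) = 27.5 kg.

m ≈ 27.5 kg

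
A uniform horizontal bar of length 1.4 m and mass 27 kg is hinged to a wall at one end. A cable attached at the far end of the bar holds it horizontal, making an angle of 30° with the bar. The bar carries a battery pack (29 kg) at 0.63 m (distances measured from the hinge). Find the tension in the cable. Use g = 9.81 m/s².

Choose the hinge as the axis so the unknown hinge reaction has zero arm there.
Beam weight: 27 × 9.81 = 264.9 N down at 0.7 m → arm 0.7 m, τ = 264.9 × 0.7 = 185.4 N·m clockwise.
Battery pack: 29 × 9.81 = 284.5 N down at 0.63 m → arm 0.63 m, τ = 284.5 × 0.63 = 179.2 N·m clockwise.
Total clockwise load moment = 364.6 N·m.
The cable tension T acts at 1.4 m; only its component perpendicular to the bar, T sinθ, produces torque. sin 30° = 0.5.
For rotational equilibrium, T × 1.4 × 0.5 = 364.6, so T = 364.6 / 0.7 = 521 N.

T ≈ 521 N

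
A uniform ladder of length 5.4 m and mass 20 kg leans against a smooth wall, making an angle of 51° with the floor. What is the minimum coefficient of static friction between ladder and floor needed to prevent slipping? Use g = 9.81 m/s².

About the foot of the ladder:
Ladder weight 20×9.81 = 196.2 N acts at 2.7 m along the ladder; its horizontal arm is 2.7·cos51° = 1.699 m → τ = 333.3 N·m clockwise.
Wall normal N acts horizontally at the top; its moment arm is the height L sinθ = 5.4·sin51° = 4.197 m, counterclockwise.
For rotational equilibrium, N × 4.197 = 333.3, so N = 79.41 N.
ΣFx = 0 ⇒ f = N_wall = 79.41 N. ΣFy = 0 ⇒ N_floor = 196.2 N.
μ_min = f / N_floor = 79.41 / 196.2 = 0.405.

μ_min ≈ 0.405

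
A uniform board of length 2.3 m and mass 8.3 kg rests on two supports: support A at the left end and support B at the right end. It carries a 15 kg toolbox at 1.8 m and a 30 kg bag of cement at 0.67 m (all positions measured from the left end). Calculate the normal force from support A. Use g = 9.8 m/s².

Taking torques about support B:
Beam weight: 8.3 × 9.8 = 81.34 N down at 1.15 m → arm 1.15 m, τ = 81.34 × 1.15 = 93.54 N·m counterclockwise.
Toolbox: 15 × 9.8 = 147 N down at 1.8 m → arm 0.5 m, τ = 147 × 0.5 = 73.5 N·m counterclockwise.
Bag of cement: 30 × 9.8 = 294 N down at 0.67 m → arm 1.63 m, τ = 294 × 1.63 = 479.2 N·m counterclockwise.
Net load moment about support B = 646.2 N·m counterclockwise.
Reaction R at support A is upward at 0 m, arm 2.3 m → moment R × 2.3 clockwise.
For rotational equilibrium, R × 2.3 = 646.2, so R = 281 N.

R_A ≈ 281 N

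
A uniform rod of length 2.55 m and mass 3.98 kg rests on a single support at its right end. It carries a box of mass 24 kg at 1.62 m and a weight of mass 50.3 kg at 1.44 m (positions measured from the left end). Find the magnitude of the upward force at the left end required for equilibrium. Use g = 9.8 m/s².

Taking torques about the right end:
Beam weight: 3.98 × 9.8 = 39 N down at 1.275 m → arm 1.275 m, τ = 39 × 1.275 = 49.72 N·m counterclockwise.
Box: 24 × 9.8 = 235.2 N down at 1.62 m → arm 0.93 m, τ = 235.2 × 0.93 = 218.7 N·m counterclockwise.
Weight: 50.3 × 9.8 = 492.9 N down at 1.44 m → arm 1.11 m, τ = 492.9 × 1.11 = 547.1 N·m counterclockwise.
Net moment of the loads = 815.5 N·m counterclockwise.
The upward force F acts at the left end, arm 2.55 m, giving F × 2.55 clockwise.
Setting net torque to zero: F × 2.55 = 815.5 → F = 815.5 / 2.55 = 320 N.

F ≈ 320 N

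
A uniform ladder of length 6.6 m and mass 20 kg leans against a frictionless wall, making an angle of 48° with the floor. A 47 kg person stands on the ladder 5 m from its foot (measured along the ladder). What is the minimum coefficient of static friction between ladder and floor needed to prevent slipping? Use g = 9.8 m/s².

About the foot of the ladder:
Ladder weight 20×9.8 = 196 N acts at 3.3 m along the ladder; its horizontal arm is 3.3·cos48° = 2.208 m → τ = 432.8 N·m clockwise.
Person: 47×9.8 = 460.6 N at 5 m → arm 3.346 m → τ = 1541 N·m clockwise.
Wall normal N acts horizontally at the top; its moment arm is the height L sinθ = 6.6·sin48° = 4.905 m, counterclockwise.
Στ = 0 ⇒ N × 4.905 = 1974 ⇒ N = 402.4 N.
ΣFx = 0 ⇒ f = N_wall = 402.4 N. ΣFy = 0 ⇒ N_floor = 656.6 N.
μ_min = f / N_floor = 402.4 / 656.6 = 0.613.

μ_min ≈ 0.613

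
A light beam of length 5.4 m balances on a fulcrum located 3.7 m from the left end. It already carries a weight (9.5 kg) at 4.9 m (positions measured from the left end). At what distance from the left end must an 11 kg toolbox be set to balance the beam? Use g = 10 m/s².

x ≈ 2.66 m from the left end

Take moments about the fulcrum (at 3.7 m from the left end).
Weight: 9.5 × 10 = 95 N down at 4.9 m → arm 1.2 m, τ = 95 × 1.2 = 114 N·m clockwise.
Net moment of existing loads = 114 N·m clockwise.
The toolbox weighs 11 × 10 = 110 N and must supply an equal counterclockwise moment, so its lever arm about the fulcrum is 114 / 110 = 1.04 m.
That puts it at 3.7 − 1.04 = 2.66 m from the left end.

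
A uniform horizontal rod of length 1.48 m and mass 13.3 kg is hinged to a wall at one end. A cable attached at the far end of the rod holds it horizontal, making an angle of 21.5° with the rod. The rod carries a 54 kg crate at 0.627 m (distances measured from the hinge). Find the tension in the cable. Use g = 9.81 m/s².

T ≈ 790 N

About the hinge:
Beam weight: 13.3 × 9.81 = 130.5 N down at 0.74 m → arm 0.74 m, τ = 130.5 × 0.74 = 96.57 N·m clockwise.
Crate: 54 × 9.81 = 529.7 N down at 0.627 m → arm 0.627 m, τ = 529.7 × 0.627 = 332.1 N·m clockwise.
Total clockwise load moment = 428.7 N·m.
The cable tension T acts at 1.48 m; only its component perpendicular to the rod, T sinθ, produces torque. sin 21.5° = 0.3665.
Στ = 0 ⇒ T × 1.48 × 0.3665 = 428.7 ⇒ T = 428.7 / 0.5424 = 790 N.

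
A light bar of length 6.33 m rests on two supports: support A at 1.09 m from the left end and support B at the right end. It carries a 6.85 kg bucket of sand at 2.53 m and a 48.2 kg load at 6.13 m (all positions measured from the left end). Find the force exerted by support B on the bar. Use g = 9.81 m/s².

R_B ≈ 473 N

About support A:
Bucket of sand: 6.85 × 9.81 = 67.2 N down at 2.53 m → arm 1.44 m, τ = 67.2 × 1.44 = 96.77 N·m clockwise.
Load: 48.2 × 9.81 = 472.8 N down at 6.13 m → arm 5.04 m, τ = 472.8 × 5.04 = 2383 N·m clockwise.
Net load moment about support A = 2480 N·m clockwise.
Reaction R at support B is upward at 6.33 m, arm 5.24 m → moment R × 5.24 counterclockwise.
Στ = 0 ⇒ R × 5.24 = 2480 ⇒ R = 473 N.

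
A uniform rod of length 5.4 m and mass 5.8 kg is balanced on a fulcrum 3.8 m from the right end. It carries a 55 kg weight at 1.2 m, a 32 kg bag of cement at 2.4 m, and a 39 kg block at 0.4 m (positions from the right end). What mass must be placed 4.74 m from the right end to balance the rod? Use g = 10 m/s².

m ≈ 348 kg

About the fulcrum (at 3.8 m from the right end):
Beam weight: 5.8 × 10 = 58 N down at 2.7 m → arm 1.1 m, τ = 58 × 1.1 = 63.8 N·m clockwise.
Weight: 55 × 10 = 550 N down at 1.2 m → arm 2.6 m, τ = 550 × 2.6 = 1430 N·m clockwise.
Bag of cement: 32 × 10 = 320 N down at 2.4 m → arm 1.4 m, τ = 320 × 1.4 = 448 N·m clockwise.
Block: 39 × 10 = 390 N down at 0.4 m → arm 3.4 m, τ = 390 × 3.4 = 1326 N·m clockwise.
Net moment of known loads = 3268 N·m clockwise.
An unknown mass m at 4.74 m has arm 0.94 m; its moment is m·g·0.94 counterclockwise.
Στ = 0 ⇒ m × 10 × 0.94 = 3268 ⇒ m = 3268 / (10 × 0.94) = 348 kg.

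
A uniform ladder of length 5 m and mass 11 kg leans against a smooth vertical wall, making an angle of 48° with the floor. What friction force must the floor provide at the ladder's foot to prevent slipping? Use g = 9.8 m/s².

f ≈ 48.5 N

About the foot of the ladder:
Ladder weight 11×9.8 = 107.8 N acts at 2.5 m along the ladder; its horizontal arm is 2.5·cos48° = 1.673 m → τ = 180.3 N·m clockwise.
Wall normal N acts horizontally at the top; its moment arm is the height L sinθ = 5·sin48° = 3.716 m, counterclockwise.
Balancing moments: N × 3.716 = 180.3, giving N = 48.5 N.
ΣFx = 0: friction at the foot balances the wall's push, so f = N_wall = 48.5 N.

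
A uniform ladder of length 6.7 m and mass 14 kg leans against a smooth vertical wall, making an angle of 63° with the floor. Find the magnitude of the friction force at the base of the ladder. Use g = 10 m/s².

Sum moments about the foot of the ladder (the floor normal and friction both act there and drop out).
Ladder weight 14×10 = 140 N acts at 3.35 m along the ladder; its horizontal arm is 3.35·cos63° = 1.521 m → τ = 212.9 N·m clockwise.
Wall normal N acts horizontally at the top; its moment arm is the height L sinθ = 6.7·sin63° = 5.97 m, counterclockwise.
Setting net torque to zero: N × 5.97 = 212.9 → N = 35.7 N.
ΣFx = 0: friction at the foot balances the wall's push, so f = N_wall = 35.7 N.

f ≈ 35.7 N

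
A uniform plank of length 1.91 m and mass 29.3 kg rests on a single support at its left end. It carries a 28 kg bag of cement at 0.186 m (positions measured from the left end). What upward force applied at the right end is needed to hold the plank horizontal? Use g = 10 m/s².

F ≈ 174 N

About the left end:
Beam weight: 29.3 × 10 = 293 N down at 0.955 m → arm 0.955 m, τ = 293 × 0.955 = 279.8 N·m clockwise.
Bag of cement: 28 × 10 = 280 N down at 0.186 m → arm 0.186 m, τ = 280 × 0.186 = 52.08 N·m clockwise.
Net moment of the loads = 331.9 N·m clockwise.
The upward force F acts at the right end, arm 1.91 m, giving F × 1.91 counterclockwise.
Balancing moments: F × 1.91 = 331.9, giving F = 331.9 / 1.91 = 174 N.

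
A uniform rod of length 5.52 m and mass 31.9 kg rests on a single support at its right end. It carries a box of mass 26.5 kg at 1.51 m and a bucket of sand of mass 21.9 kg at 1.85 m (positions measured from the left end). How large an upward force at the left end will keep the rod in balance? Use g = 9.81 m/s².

F ≈ 488 N

Taking torques about the right end:
Beam weight: 31.9 × 9.81 = 312.9 N down at 2.76 m → arm 2.76 m, τ = 312.9 × 2.76 = 863.6 N·m counterclockwise.
Box: 26.5 × 9.81 = 260 N down at 1.51 m → arm 4.01 m, τ = 260 × 4.01 = 1043 N·m counterclockwise.
Bucket of sand: 21.9 × 9.81 = 214.8 N down at 1.85 m → arm 3.67 m, τ = 214.8 × 3.67 = 788.3 N·m counterclockwise.
Net moment of the loads = 2695 N·m counterclockwise.
The upward force F acts at the left end, arm 5.52 m, giving F × 5.52 clockwise.
Στ = 0 ⇒ F × 5.52 = 2695 ⇒ F = 2695 / 5.52 = 488 N.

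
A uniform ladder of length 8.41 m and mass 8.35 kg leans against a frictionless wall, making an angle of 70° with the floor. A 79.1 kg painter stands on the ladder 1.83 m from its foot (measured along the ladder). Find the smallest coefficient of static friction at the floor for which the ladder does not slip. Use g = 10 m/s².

μ_min ≈ 0.089

Sum moments about the foot of the ladder (the floor normal and friction both act there and drop out).
Ladder weight 8.35×10 = 83.5 N acts at 4.205 m along the ladder; its horizontal arm is 4.205·cos70° = 1.438 m → τ = 120.1 N·m clockwise.
Painter: 79.1×10 = 791 N at 1.83 m → arm 0.6259 m → τ = 495.1 N·m clockwise.
Wall normal N acts horizontally at the top; its moment arm is the height L sinθ = 8.41·sin70° = 7.903 m, counterclockwise.
Setting net torque to zero: N × 7.903 = 615.2 → N = 77.84 N.
ΣFx = 0 ⇒ f = N_wall = 77.84 N. ΣFy = 0 ⇒ N_floor = 874.5 N.
μ_min = f / N_floor = 77.84 / 874.5 = 0.089.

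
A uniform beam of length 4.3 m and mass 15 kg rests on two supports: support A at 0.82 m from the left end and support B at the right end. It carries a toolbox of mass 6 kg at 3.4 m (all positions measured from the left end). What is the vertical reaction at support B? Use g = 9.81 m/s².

Taking torques about support A:
Beam weight: 15 × 9.81 = 147.2 N down at 2.15 m → arm 1.33 m, τ = 147.2 × 1.33 = 195.8 N·m clockwise.
Toolbox: 6 × 9.81 = 58.86 N down at 3.4 m → arm 2.58 m, τ = 58.86 × 2.58 = 151.9 N·m clockwise.
Net load moment about support A = 347.7 N·m clockwise.
Reaction R at support B is upward at 4.3 m, arm 3.48 m → moment R × 3.48 counterclockwise.
Στ = 0 ⇒ R × 3.48 = 347.7 ⇒ R = 99.9 N.

R_B ≈ 99.9 N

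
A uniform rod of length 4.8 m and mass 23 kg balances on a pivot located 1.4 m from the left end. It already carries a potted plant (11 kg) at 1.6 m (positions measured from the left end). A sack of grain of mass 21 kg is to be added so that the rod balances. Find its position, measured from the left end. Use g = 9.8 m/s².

x ≈ 0.2 m from the left end

Taking torques about the pivot (at 1.4 m from the left end):
Beam weight: 23 × 9.8 = 225.4 N down at 2.4 m → arm 1 m, τ = 225.4 × 1 = 225.4 N·m clockwise.
Potted plant: 11 × 9.8 = 107.8 N down at 1.6 m → arm 0.2 m, τ = 107.8 × 0.2 = 21.56 N·m clockwise.
Net moment of existing loads = 247 N·m clockwise.
The sack of grain weighs 21 × 9.8 = 205.8 N and must supply an equal counterclockwise moment, so its lever arm about the pivot is 247 / 205.8 = 1.2 m.
That puts it at 1.4 − 1.2 = 0.2 m from the left end.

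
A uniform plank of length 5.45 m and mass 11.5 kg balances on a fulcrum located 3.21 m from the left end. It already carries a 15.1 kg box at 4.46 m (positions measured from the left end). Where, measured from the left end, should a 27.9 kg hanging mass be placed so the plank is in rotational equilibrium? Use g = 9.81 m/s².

x ≈ 2.73 m from the left end

Sum moments about the fulcrum (at 3.21 m from the left end) (the support reaction has zero arm there).
Beam weight: 11.5 × 9.81 = 112.8 N down at 2.725 m → arm 0.485 m, τ = 112.8 × 0.485 = 54.71 N·m counterclockwise.
Box: 15.1 × 9.81 = 148.1 N down at 4.46 m → arm 1.25 m, τ = 148.1 × 1.25 = 185.1 N·m clockwise.
Net moment of existing loads = 130.4 N·m clockwise.
The hanging mass weighs 27.9 × 9.81 = 273.7 N and must supply an equal counterclockwise moment, so its lever arm about the fulcrum is 130.4 / 273.7 = 0.476 m.
That puts it at 3.21 − 0.476 = 2.73 m from the left end.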